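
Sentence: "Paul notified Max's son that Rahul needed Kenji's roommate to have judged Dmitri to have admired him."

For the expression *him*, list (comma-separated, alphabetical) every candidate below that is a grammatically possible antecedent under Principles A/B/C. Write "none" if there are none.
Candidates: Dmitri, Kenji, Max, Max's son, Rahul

*him* is a pronoun; Principle B requires it to be free in its binding domain — the clause headed by 'admired'.
— Dmitri: subject of the clause headed by 'admired'; c-commands the pronoun within its binding domain — blocked (Principle B).
— Kenji: possessor inside the subject DP of the clause headed by 'judged'; does not c-command the pronoun — Principle B does not apply; allowed.
— Max: possessor inside the object DP of the matrix clause; does not c-command the pronoun — Principle B does not apply; allowed.
— Max's son: object of the matrix clause; c-commands the pronoun but lies outside its binding domain — allowed.
— Rahul: subject of the clause headed by 'needed'; c-commands the pronoun but lies outside its binding domain — allowed.

Kenji, Max, Max's son, Rahul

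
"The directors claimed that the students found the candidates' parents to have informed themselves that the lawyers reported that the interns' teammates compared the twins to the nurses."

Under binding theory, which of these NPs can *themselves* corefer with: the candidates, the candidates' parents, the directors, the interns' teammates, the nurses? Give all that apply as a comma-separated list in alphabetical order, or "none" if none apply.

the candidates' parents

*themselves* is a reflexive; Principle A requires it to be bound within its binding domain — the clause headed by 'informed'.
— the candidates: possessor inside the subject DP of the clause headed by 'informed'; does not c-command the reflexive — cannot bind it (Principle A).
— the candidates' parents: subject of the clause headed by 'informed'; c-commands the reflexive within its binding domain — allowed (Principle A).
— the directors: subject of the matrix clause; c-commands the reflexive but lies outside its binding domain — cannot bind it (Principle A).
— the interns' teammates: subject of the clause headed by 'compared'; does not c-command the reflexive — cannot bind it (Principle A).
— the nurses: second object of the clause headed by 'compared'; does not c-command the reflexive — cannot bind it (Principle A).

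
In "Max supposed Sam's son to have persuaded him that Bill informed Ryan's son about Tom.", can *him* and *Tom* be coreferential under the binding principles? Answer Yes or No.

No

*Tom* is an R-expression; Principle C requires it to be free (not bound by any c-commanding expression).
— him: object of the clause headed by 'persuaded'; the pronoun c-commands the R-expression — coreference blocked (Principle C).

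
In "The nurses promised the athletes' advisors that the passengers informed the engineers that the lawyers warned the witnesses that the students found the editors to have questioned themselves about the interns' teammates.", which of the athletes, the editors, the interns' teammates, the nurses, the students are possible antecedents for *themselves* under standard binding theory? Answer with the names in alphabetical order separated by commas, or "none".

*themselves* is a reflexive; Principle A requires it to be bound within its binding domain — the clause headed by 'questioned'.
— the athletes: possessor inside the object DP of the matrix clause; does not c-command the reflexive — cannot bind it (Principle A).
— the editors: subject of the clause headed by 'questioned'; c-commands the reflexive within its binding domain — allowed (Principle A).
— the interns' teammates: second object of the clause headed by 'questioned'; does not c-command the reflexive — cannot bind it (Principle A).
— the nurses: subject of the matrix clause; c-commands the reflexive but lies outside its binding domain — cannot bind it (Principle A).
— the students: subject of the clause headed by 'found'; c-commands the reflexive but lies outside its binding domain — cannot bind it (Principle A).

the editors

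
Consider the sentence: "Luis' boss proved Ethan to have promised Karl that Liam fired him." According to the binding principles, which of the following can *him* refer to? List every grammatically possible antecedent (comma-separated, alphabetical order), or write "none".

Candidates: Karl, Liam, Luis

*him* is a pronoun; Principle B requires it to be free in its binding domain — the clause headed by 'fired'.
— Karl: object of the clause headed by 'promised'; c-commands the pronoun but lies outside its binding domain — allowed.
— Liam: subject of the clause headed by 'fired'; c-commands the pronoun within its binding domain — blocked (Principle B).
— Luis: possessor inside the subject DP of the matrix clause; does not c-command the pronoun — Principle B does not apply; allowed.

Karl, Luis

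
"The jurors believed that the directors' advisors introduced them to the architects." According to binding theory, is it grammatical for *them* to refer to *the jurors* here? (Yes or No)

Yes

*the jurors* is an R-expression; Principle C requires it to be free (not bound by any c-commanding expression).
— them: object of the clause headed by 'introduced'; the pronoun does not c-command the R-expression — coreference allowed.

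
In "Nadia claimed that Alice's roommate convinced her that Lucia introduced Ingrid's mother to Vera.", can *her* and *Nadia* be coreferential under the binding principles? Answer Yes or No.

*Nadia* is an R-expression; Principle C requires it to be free (not bound by any c-commanding expression).
— her: object of the clause headed by 'convinced'; the pronoun does not c-command the R-expression — coreference allowed.

Yes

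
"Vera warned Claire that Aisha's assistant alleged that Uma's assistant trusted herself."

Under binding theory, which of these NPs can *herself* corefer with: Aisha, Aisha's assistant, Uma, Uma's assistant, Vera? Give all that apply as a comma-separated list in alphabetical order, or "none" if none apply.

Uma's assistant

*herself* is a reflexive; Principle A requires it to be bound within its binding domain — the clause headed by 'trusted'.
— Aisha: possessor inside the subject DP of the clause headed by 'alleged'; does not c-command the reflexive — cannot bind it (Principle A).
— Aisha's assistant: subject of the clause headed by 'alleged'; c-commands the reflexive but lies outside its binding domain — cannot bind it (Principle A).
— Uma: possessor inside the subject DP of the clause headed by 'trusted'; does not c-command the reflexive — cannot bind it (Principle A).
— Uma's assistant: subject of the clause headed by 'trusted'; c-commands the reflexive within its binding domain — allowed (Principle A).
— Vera: subject of the matrix clause; c-commands the reflexive but lies outside its binding domain — cannot bind it (Principle A).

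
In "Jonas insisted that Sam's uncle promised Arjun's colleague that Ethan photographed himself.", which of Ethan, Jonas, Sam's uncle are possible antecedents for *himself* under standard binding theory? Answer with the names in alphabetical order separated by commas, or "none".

*himself* is a reflexive; Principle A requires it to be bound within its binding domain — the clause headed by 'photographed'.
— Ethan: subject of the clause headed by 'photographed'; c-commands the reflexive within its binding domain — allowed (Principle A).
— Jonas: subject of the matrix clause; c-commands the reflexive but lies outside its binding domain — cannot bind it (Principle A).
— Sam's uncle: subject of the clause headed by 'promised'; c-commands the reflexive but lies outside its binding domain — cannot bind it (Principle A).

Ethan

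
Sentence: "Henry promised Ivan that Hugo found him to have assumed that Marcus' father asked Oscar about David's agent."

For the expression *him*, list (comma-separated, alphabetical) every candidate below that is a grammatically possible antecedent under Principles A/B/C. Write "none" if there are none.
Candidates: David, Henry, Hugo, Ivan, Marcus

*him* is a pronoun; Principle B requires it to be free in its binding domain — the clause headed by 'found'.
— David: possessor inside the second object DP of the clause headed by 'asked'; is c-commanded by the pronoun; coreference would bind this R-expression — blocked (Principle C).
— Henry: subject of the matrix clause; c-commands the pronoun but lies outside its binding domain — allowed.
— Hugo: subject of the clause headed by 'found'; c-commands the pronoun within its binding domain — blocked (Principle B).
— Ivan: object of the matrix clause; c-commands the pronoun but lies outside its binding domain — allowed.
— Marcus: possessor inside the subject DP of the clause headed by 'asked'; is c-commanded by the pronoun; coreference would bind this R-expression — blocked (Principle C).

Henry, Ivan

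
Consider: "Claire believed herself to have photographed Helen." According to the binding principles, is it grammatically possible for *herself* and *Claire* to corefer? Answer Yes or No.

Yes

*herself* is a reflexive; Principle A requires it to be bound within its binding domain — the matrix clause.
— Claire: subject of the matrix clause; c-commands the reflexive within its binding domain — allowed (Principle A).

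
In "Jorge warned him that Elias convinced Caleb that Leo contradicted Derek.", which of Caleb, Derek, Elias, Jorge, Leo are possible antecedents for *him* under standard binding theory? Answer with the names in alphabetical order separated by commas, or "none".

none

*him* is a pronoun; Principle B requires it to be free in its binding domain — the matrix clause.
— Caleb: object of the clause headed by 'convinced'; is c-commanded by the pronoun; coreference would bind this R-expression — blocked (Principle C).
— Derek: object of the clause headed by 'contradicted'; is c-commanded by the pronoun; coreference would bind this R-expression — blocked (Principle C).
— Elias: subject of the clause headed by 'convinced'; is c-commanded by the pronoun; coreference would bind this R-expression — blocked (Principle C).
— Jorge: subject of the matrix clause; c-commands the pronoun within its binding domain — blocked (Principle B).
— Leo: subject of the clause headed by 'contradicted'; is c-commanded by the pronoun; coreference would bind this R-expression — blocked (Principle C).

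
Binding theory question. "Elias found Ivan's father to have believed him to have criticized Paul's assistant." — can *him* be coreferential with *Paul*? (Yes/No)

*him* is a pronoun; Principle B requires it to be free in its binding domain — the clause headed by 'believed'.
— Paul: possessor inside the object DP of the clause headed by 'criticized'; is c-commanded by the pronoun; coreference would bind this R-expression — blocked (Principle C).

No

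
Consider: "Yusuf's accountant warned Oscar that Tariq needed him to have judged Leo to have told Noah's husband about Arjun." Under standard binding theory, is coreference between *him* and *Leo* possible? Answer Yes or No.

No

*Leo* is an R-expression; Principle C requires it to be free (not bound by any c-commanding expression).
— him: subject of the clause headed by 'judged'; the pronoun c-commands the R-expression — coreference blocked (Principle C).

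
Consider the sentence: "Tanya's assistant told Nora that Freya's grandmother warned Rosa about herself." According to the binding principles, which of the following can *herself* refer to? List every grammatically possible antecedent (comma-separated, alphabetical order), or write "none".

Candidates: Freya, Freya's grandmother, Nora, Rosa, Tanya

*herself* is a reflexive; Principle A requires it to be bound within its binding domain — the clause headed by 'warned'.
— Freya: possessor inside the subject DP of the clause headed by 'warned'; does not c-command the reflexive — cannot bind it (Principle A).
— Freya's grandmother: subject of the clause headed by 'warned'; c-commands the reflexive within its binding domain — allowed (Principle A).
— Nora: object of the matrix clause; c-commands the reflexive but lies outside its binding domain — cannot bind it (Principle A).
— Rosa: object of the clause headed by 'warned'; c-commands the reflexive within its binding domain — allowed (Principle A).
— Tanya: possessor inside the subject DP of the matrix clause; does not c-command the reflexive — cannot bind it (Principle A).

Freya's grandmother, Rosa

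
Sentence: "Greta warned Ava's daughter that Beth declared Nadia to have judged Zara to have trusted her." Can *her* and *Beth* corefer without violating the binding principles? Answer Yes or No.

Yes

*Beth* is an R-expression; Principle C requires it to be free (not bound by any c-commanding expression).
— her: object of the clause headed by 'trusted'; the pronoun does not c-command the R-expression — coreference allowed.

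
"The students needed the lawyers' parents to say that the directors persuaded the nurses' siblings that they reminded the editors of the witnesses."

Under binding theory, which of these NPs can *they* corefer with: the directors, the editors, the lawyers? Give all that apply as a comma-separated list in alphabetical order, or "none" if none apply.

*they* is a pronoun; Principle B requires it to be free in its binding domain — the clause headed by 'reminded'.
— the directors: subject of the clause headed by 'persuaded'; c-commands the pronoun but lies outside its binding domain — allowed.
— the editors: object of the clause headed by 'reminded'; is c-commanded by the pronoun; coreference would bind this R-expression — blocked (Principle C).
— the lawyers: possessor inside the subject DP of the clause headed by 'say'; does not c-command the pronoun — Principle B does not apply; allowed.

the directors, the lawyers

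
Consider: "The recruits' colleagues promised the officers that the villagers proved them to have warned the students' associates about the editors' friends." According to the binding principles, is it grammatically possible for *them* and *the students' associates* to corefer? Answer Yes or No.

*them* is a pronoun; Principle B requires it to be free in its binding domain — the clause headed by 'proved'.
— the students' associates: object of the clause headed by 'warned'; is c-commanded by the pronoun; coreference would bind this R-expression — blocked (Principle C).

No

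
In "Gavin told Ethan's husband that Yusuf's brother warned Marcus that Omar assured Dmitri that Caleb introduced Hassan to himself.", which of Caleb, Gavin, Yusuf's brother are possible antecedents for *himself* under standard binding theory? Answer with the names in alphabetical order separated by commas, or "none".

*himself* is a reflexive; Principle A requires it to be bound within its binding domain — the clause headed by 'introduced'.
— Caleb: subject of the clause headed by 'introduced'; c-commands the reflexive within its binding domain — allowed (Principle A).
— Gavin: subject of the matrix clause; c-commands the reflexive but lies outside its binding domain — cannot bind it (Principle A).
— Yusuf's brother: subject of the clause headed by 'warned'; c-commands the reflexive but lies outside its binding domain — cannot bind it (Principle A).

Caleb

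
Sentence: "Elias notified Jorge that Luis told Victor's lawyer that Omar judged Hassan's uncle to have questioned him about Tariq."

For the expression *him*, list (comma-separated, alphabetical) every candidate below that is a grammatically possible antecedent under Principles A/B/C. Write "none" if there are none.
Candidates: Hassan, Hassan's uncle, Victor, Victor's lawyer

*him* is a pronoun; Principle B requires it to be free in its binding domain — the clause headed by 'questioned'.
— Hassan: possessor inside the subject DP of the clause headed by 'questioned'; does not c-command the pronoun — Principle B does not apply; allowed.
— Hassan's uncle: subject of the clause headed by 'questioned'; c-commands the pronoun within its binding domain — blocked (Principle B).
— Victor: possessor inside the object DP of the clause headed by 'told'; does not c-command the pronoun — Principle B does not apply; allowed.
— Victor's lawyer: object of the clause headed by 'told'; c-commands the pronoun but lies outside its binding domain — allowed.

Hassan, Victor, Victor's lawyer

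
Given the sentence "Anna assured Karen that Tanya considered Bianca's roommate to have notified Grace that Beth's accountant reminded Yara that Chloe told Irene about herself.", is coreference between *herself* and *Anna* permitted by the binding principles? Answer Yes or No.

No

*herself* is a reflexive; Principle A requires it to be bound within its binding domain — the clause headed by 'told'.
— Anna: subject of the matrix clause; c-commands the reflexive but lies outside its binding domain — cannot bind it (Principle A).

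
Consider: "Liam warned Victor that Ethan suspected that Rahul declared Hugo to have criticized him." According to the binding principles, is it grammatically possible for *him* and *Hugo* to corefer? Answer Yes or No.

*him* is a pronoun; Principle B requires it to be free in its binding domain — the clause headed by 'criticized'.
— Hugo: subject of the clause headed by 'criticized'; c-commands the pronoun within its binding domain — blocked (Principle B).

No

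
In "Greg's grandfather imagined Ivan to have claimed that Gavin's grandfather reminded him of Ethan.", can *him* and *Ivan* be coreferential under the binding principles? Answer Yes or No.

*Ivan* is an R-expression; Principle C requires it to be free (not bound by any c-commanding expression).
— him: object of the clause headed by 'reminded'; the pronoun does not c-command the R-expression — coreference allowed.

Yes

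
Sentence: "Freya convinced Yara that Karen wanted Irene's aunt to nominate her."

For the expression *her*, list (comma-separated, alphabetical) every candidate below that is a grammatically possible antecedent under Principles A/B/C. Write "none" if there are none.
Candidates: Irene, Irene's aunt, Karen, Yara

*her* is a pronoun; Principle B requires it to be free in its binding domain — the clause headed by 'nominate'.
— Irene: possessor inside the subject DP of the clause headed by 'nominate'; does not c-command the pronoun — Principle B does not apply; allowed.
— Irene's aunt: subject of the clause headed by 'nominate'; c-commands the pronoun within its binding domain — blocked (Principle B).
— Karen: subject of the clause headed by 'wanted'; c-commands the pronoun but lies outside its binding domain — allowed.
— Yara: object of the matrix clause; c-commands the pronoun but lies outside its binding domain — allowed.

Irene, Karen, Yara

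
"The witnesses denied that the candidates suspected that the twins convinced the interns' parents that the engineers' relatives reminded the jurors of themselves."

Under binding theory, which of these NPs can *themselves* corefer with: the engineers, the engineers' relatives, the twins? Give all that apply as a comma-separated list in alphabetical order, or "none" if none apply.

the engineers' relatives

*themselves* is a reflexive; Principle A requires it to be bound within its binding domain — the clause headed by 'reminded'.
— the engineers: possessor inside the subject DP of the clause headed by 'reminded'; does not c-command the reflexive — cannot bind it (Principle A).
— the engineers' relatives: subject of the clause headed by 'reminded'; c-commands the reflexive within its binding domain — allowed (Principle A).
— the twins: subject of the clause headed by 'convinced'; c-commands the reflexive but lies outside its binding domain — cannot bind it (Principle A).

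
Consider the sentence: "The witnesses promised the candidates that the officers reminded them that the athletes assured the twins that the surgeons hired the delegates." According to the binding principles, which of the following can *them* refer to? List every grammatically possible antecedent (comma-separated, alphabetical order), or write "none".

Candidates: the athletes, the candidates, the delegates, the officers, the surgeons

the candidates

*them* is a pronoun; Principle B requires it to be free in its binding domain — the clause headed by 'reminded'.
— the athletes: subject of the clause headed by 'assured'; is c-commanded by the pronoun; coreference would bind this R-expression — blocked (Principle C).
— the candidates: object of the matrix clause; c-commands the pronoun but lies outside its binding domain — allowed.
— the delegates: object of the clause headed by 'hired'; is c-commanded by the pronoun; coreference would bind this R-expression — blocked (Principle C).
— the officers: subject of the clause headed by 'reminded'; c-commands the pronoun within its binding domain — blocked (Principle B).
— the surgeons: subject of the clause headed by 'hired'; is c-commanded by the pronoun; coreference would bind this R-expression — blocked (Principle C).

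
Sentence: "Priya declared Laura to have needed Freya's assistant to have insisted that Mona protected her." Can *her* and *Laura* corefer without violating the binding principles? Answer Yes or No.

Yes

*Laura* is an R-expression; Principle C requires it to be free (not bound by any c-commanding expression).
— her: object of the clause headed by 'protected'; the pronoun does not c-command the R-expression — coreference allowed.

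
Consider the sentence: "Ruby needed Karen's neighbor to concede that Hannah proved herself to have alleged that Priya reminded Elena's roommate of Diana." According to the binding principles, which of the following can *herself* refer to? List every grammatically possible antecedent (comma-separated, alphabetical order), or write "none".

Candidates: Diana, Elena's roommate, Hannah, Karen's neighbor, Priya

*herself* is a reflexive; Principle A requires it to be bound within its binding domain — the clause headed by 'proved'.
— Diana: second object of the clause headed by 'reminded'; does not c-command the reflexive — cannot bind it (Principle A).
— Elena's roommate: object of the clause headed by 'reminded'; does not c-command the reflexive — cannot bind it (Principle A).
— Hannah: subject of the clause headed by 'proved'; c-commands the reflexive within its binding domain — allowed (Principle A).
— Karen's neighbor: subject of the clause headed by 'concede'; c-commands the reflexive but lies outside its binding domain — cannot bind it (Principle A).
— Priya: subject of the clause headed by 'reminded'; does not c-command the reflexive — cannot bind it (Principle A).

Hannah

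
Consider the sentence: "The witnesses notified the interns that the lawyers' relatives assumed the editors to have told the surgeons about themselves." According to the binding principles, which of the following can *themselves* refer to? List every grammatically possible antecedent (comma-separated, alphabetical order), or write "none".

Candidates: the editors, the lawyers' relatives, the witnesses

the editors

*themselves* is a reflexive; Principle A requires it to be bound within its binding domain — the clause headed by 'told'.
— the editors: subject of the clause headed by 'told'; c-commands the reflexive within its binding domain — allowed (Principle A).
— the lawyers' relatives: subject of the clause headed by 'assumed'; c-commands the reflexive but lies outside its binding domain — cannot bind it (Principle A).
— the witnesses: subject of the matrix clause; c-commands the reflexive but lies outside its binding domain — cannot bind it (Principle A).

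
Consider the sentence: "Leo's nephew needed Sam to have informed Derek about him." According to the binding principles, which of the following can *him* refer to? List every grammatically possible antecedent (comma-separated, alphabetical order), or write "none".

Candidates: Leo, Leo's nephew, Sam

Leo, Leo's nephew

*him* is a pronoun; Principle B requires it to be free in its binding domain — the clause headed by 'informed'.
— Leo: possessor inside the subject DP of the matrix clause; does not c-command the pronoun — Principle B does not apply; allowed.
— Leo's nephew: subject of the matrix clause; c-commands the pronoun but lies outside its binding domain — allowed.
— Sam: subject of the clause headed by 'informed'; c-commands the pronoun within its binding domain — blocked (Principle B).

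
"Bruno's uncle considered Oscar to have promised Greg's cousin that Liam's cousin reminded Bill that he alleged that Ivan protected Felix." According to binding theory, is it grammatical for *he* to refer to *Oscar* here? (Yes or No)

Yes

*Oscar* is an R-expression; Principle C requires it to be free (not bound by any c-commanding expression).
— he: subject of the clause headed by 'alleged'; the pronoun does not c-command the R-expression — coreference allowed.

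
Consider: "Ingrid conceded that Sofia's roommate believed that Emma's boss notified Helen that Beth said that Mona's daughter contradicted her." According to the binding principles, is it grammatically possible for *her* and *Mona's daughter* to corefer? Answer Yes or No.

*her* is a pronoun; Principle B requires it to be free in its binding domain — the clause headed by 'contradicted'.
— Mona's daughter: subject of the clause headed by 'contradicted'; c-commands the pronoun within its binding domain — blocked (Principle B).

No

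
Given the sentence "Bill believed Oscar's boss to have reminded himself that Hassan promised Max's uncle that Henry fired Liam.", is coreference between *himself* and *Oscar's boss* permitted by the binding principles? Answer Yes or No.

Yes

*himself* is a reflexive; Principle A requires it to be bound within its binding domain — the clause headed by 'reminded'.
— Oscar's boss: subject of the clause headed by 'reminded'; c-commands the reflexive within its binding domain — allowed (Principle A).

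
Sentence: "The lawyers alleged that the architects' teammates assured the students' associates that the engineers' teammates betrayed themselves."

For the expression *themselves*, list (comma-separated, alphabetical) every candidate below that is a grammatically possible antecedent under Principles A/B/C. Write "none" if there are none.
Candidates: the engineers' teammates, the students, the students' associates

the engineers' teammates

*themselves* is a reflexive; Principle A requires it to be bound within its binding domain — the clause headed by 'betrayed'.
— the engineers' teammates: subject of the clause headed by 'betrayed'; c-commands the reflexive within its binding domain — allowed (Principle A).
— the students: possessor inside the object DP of the clause headed by 'assured'; does not c-command the reflexive — cannot bind it (Principle A).
— the students' associates: object of the clause headed by 'assured'; c-commands the reflexive but lies outside its binding domain — cannot bind it (Principle A).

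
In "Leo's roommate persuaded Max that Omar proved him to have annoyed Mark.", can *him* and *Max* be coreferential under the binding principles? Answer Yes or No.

Yes

*Max* is an R-expression; Principle C requires it to be free (not bound by any c-commanding expression).
— him: subject of the clause headed by 'annoyed'; the pronoun does not c-command the R-expression — coreference allowed.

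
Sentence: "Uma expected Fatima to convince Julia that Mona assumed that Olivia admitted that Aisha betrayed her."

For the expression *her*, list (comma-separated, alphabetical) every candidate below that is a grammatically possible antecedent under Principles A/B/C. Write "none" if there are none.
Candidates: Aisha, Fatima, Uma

Fatima, Uma

*her* is a pronoun; Principle B requires it to be free in its binding domain — the clause headed by 'betrayed'.
— Aisha: subject of the clause headed by 'betrayed'; c-commands the pronoun within its binding domain — blocked (Principle B).
— Fatima: subject of the clause headed by 'convince'; c-commands the pronoun but lies outside its binding domain — allowed.
— Uma: subject of the matrix clause; c-commands the pronoun but lies outside its binding domain — allowed.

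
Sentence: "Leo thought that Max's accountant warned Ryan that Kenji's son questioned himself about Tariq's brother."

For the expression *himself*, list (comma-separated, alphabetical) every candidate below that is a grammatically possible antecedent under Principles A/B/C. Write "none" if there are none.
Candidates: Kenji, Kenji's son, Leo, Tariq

*himself* is a reflexive; Principle A requires it to be bound within its binding domain — the clause headed by 'questioned'.
— Kenji: possessor inside the subject DP of the clause headed by 'questioned'; does not c-command the reflexive — cannot bind it (Principle A).
— Kenji's son: subject of the clause headed by 'questioned'; c-commands the reflexive within its binding domain — allowed (Principle A).
— Leo: subject of the matrix clause; c-commands the reflexive but lies outside its binding domain — cannot bind it (Principle A).
— Tariq: possessor inside the second object DP of the clause headed by 'questioned'; does not c-command the reflexive — cannot bind it (Principle A).

Kenji's son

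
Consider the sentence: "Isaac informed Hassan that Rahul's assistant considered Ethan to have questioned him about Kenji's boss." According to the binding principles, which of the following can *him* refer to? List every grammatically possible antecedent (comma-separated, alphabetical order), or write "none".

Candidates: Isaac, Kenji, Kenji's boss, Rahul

Isaac, Rahul

*him* is a pronoun; Principle B requires it to be free in its binding domain — the clause headed by 'questioned'.
— Isaac: subject of the matrix clause; c-commands the pronoun but lies outside its binding domain — allowed.
— Kenji: possessor inside the second object DP of the clause headed by 'questioned'; is c-commanded by the pronoun; coreference would bind this R-expression — blocked (Principle C).
— Kenji's boss: second object of the clause headed by 'questioned'; is c-commanded by the pronoun; coreference would bind this R-expression — blocked (Principle C).
— Rahul: possessor inside the subject DP of the clause headed by 'considered'; does not c-command the pronoun — Principle B does not apply; allowed.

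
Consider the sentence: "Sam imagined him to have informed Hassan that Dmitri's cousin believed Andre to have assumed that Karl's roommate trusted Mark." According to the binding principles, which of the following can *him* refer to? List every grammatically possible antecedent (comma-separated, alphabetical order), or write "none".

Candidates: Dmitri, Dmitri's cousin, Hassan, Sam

*him* is a pronoun; Principle B requires it to be free in its binding domain — the matrix clause.
— Dmitri: possessor inside the subject DP of the clause headed by 'believed'; is c-commanded by the pronoun; coreference would bind this R-expression — blocked (Principle C).
— Dmitri's cousin: subject of the clause headed by 'believed'; is c-commanded by the pronoun; coreference would bind this R-expression — blocked (Principle C).
— Hassan: object of the clause headed by 'informed'; is c-commanded by the pronoun; coreference would bind this R-expression — blocked (Principle C).
— Sam: subject of the matrix clause; c-commands the pronoun within its binding domain — blocked (Principle B).

none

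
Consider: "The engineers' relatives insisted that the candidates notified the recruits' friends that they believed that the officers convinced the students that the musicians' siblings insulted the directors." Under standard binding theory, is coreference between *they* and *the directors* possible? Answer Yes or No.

*the directors* is an R-expression; Principle C requires it to be free (not bound by any c-commanding expression).
— they: subject of the clause headed by 'believed'; the pronoun c-commands the R-expression — coreference blocked (Principle C).

No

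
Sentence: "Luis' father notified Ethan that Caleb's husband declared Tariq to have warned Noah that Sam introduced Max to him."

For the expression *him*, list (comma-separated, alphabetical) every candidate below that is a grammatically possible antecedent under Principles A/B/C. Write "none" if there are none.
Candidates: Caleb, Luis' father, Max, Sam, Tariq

*him* is a pronoun; Principle B requires it to be free in its binding domain — the clause headed by 'introduced'.
— Caleb: possessor inside the subject DP of the clause headed by 'declared'; does not c-command the pronoun — Principle B does not apply; allowed.
— Luis' father: subject of the matrix clause; c-commands the pronoun but lies outside its binding domain — allowed.
— Max: object of the clause headed by 'introduced'; c-commands the pronoun within its binding domain — blocked (Principle B).
— Sam: subject of the clause headed by 'introduced'; c-commands the pronoun within its binding domain — blocked (Principle B).
— Tariq: subject of the clause headed by 'warned'; c-commands the pronoun but lies outside its binding domain — allowed.

Caleb, Luis' father, Tariq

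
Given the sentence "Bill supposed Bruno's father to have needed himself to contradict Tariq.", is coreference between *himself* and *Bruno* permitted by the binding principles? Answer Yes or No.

*himself* is a reflexive; Principle A requires it to be bound within its binding domain — the clause headed by 'needed'.
— Bruno: possessor inside the subject DP of the clause headed by 'needed'; does not c-command the reflexive — cannot bind it (Principle A).

No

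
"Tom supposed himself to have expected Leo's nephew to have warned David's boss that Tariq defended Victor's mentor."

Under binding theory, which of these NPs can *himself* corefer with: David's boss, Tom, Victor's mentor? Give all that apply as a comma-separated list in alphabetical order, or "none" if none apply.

*himself* is a reflexive; Principle A requires it to be bound within its binding domain — the matrix clause.
— David's boss: object of the clause headed by 'warned'; does not c-command the reflexive — cannot bind it (Principle A).
— Tom: subject of the matrix clause; c-commands the reflexive within its binding domain — allowed (Principle A).
— Victor's mentor: object of the clause headed by 'defended'; does not c-command the reflexive — cannot bind it (Principle A).

Tom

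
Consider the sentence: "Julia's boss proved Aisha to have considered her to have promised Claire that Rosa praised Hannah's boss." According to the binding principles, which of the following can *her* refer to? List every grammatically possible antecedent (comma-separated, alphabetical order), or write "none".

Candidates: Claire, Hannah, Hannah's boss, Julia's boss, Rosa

*her* is a pronoun; Principle B requires it to be free in its binding domain — the clause headed by 'considered'.
— Claire: object of the clause headed by 'promised'; is c-commanded by the pronoun; coreference would bind this R-expression — blocked (Principle C).
— Hannah: possessor inside the object DP of the clause headed by 'praised'; is c-commanded by the pronoun; coreference would bind this R-expression — blocked (Principle C).
— Hannah's boss: object of the clause headed by 'praised'; is c-commanded by the pronoun; coreference would bind this R-expression — blocked (Principle C).
— Julia's boss: subject of the matrix clause; c-commands the pronoun but lies outside its binding domain — allowed.
— Rosa: subject of the clause headed by 'praised'; is c-commanded by the pronoun; coreference would bind this R-expression — blocked (Principle C).

Julia's boss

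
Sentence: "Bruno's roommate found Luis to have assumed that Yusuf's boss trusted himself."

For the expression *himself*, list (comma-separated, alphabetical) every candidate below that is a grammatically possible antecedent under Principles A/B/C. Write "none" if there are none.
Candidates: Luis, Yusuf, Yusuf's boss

Yusuf's boss

*himself* is a reflexive; Principle A requires it to be bound within its binding domain — the clause headed by 'trusted'.
— Luis: subject of the clause headed by 'assumed'; c-commands the reflexive but lies outside its binding domain — cannot bind it (Principle A).
— Yusuf: possessor inside the subject DP of the clause headed by 'trusted'; does not c-command the reflexive — cannot bind it (Principle A).
— Yusuf's boss: subject of the clause headed by 'trusted'; c-commands the reflexive within its binding domain — allowed (Principle A).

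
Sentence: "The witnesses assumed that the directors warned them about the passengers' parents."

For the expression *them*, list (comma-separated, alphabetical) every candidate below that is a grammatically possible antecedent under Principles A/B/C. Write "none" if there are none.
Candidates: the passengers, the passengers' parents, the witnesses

*them* is a pronoun; Principle B requires it to be free in its binding domain — the clause headed by 'warned'.
— the passengers: possessor inside the second object DP of the clause headed by 'warned'; is c-commanded by the pronoun; coreference would bind this R-expression — blocked (Principle C).
— the passengers' parents: second object of the clause headed by 'warned'; is c-commanded by the pronoun; coreference would bind this R-expression — blocked (Principle C).
— the witnesses: subject of the matrix clause; c-commands the pronoun but lies outside its binding domain — allowed.

the witnesses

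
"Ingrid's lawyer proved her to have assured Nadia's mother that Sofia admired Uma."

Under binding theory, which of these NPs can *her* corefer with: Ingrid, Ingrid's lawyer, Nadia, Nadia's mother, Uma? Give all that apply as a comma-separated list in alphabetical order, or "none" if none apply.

*her* is a pronoun; Principle B requires it to be free in its binding domain — the matrix clause.
— Ingrid: possessor inside the subject DP of the matrix clause; does not c-command the pronoun — Principle B does not apply; allowed.
— Ingrid's lawyer: subject of the matrix clause; c-commands the pronoun within its binding domain — blocked (Principle B).
— Nadia: possessor inside the object DP of the clause headed by 'assured'; is c-commanded by the pronoun; coreference would bind this R-expression — blocked (Principle C).
— Nadia's mother: object of the clause headed by 'assured'; is c-commanded by the pronoun; coreference would bind this R-expression — blocked (Principle C).
— Uma: object of the clause headed by 'admired'; is c-commanded by the pronoun; coreference would bind this R-expression — blocked (Principle C).

Ingrid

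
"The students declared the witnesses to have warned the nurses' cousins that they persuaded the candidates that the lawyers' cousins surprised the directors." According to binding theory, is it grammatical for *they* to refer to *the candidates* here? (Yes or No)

No

*the candidates* is an R-expression; Principle C requires it to be free (not bound by any c-commanding expression).
— they: subject of the clause headed by 'persuaded'; the pronoun c-commands the R-expression — coreference blocked (Principle C).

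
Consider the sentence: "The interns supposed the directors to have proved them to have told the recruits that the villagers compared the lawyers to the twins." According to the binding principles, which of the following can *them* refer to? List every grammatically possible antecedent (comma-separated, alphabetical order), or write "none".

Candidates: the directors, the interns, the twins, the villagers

the interns

*them* is a pronoun; Principle B requires it to be free in its binding domain — the clause headed by 'proved'.
— the directors: subject of the clause headed by 'proved'; c-commands the pronoun within its binding domain — blocked (Principle B).
— the interns: subject of the matrix clause; c-commands the pronoun but lies outside its binding domain — allowed.
— the twins: second object of the clause headed by 'compared'; is c-commanded by the pronoun; coreference would bind this R-expression — blocked (Principle C).
— the villagers: subject of the clause headed by 'compared'; is c-commanded by the pronoun; coreference would bind this R-expression — blocked (Principle C).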